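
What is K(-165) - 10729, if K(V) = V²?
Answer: 16496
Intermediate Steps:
K(-165) - 10729 = (-165)² - 10729 = 27225 - 10729 = 16496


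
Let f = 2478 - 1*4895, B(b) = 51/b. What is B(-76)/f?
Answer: 51/183692 ≈ 0.00027764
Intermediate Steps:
f = -2417 (f = 2478 - 4895 = -2417)
B(-76)/f = (51/(-76))/(-2417) = (51*(-1/76))*(-1/2417) = -51/76*(-1/2417) = 51/183692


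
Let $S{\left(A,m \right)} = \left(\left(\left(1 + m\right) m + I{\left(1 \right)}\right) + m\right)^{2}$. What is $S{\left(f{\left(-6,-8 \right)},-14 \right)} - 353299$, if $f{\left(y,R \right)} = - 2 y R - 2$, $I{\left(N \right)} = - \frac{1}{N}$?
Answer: $-325410$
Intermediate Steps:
$f{\left(y,R \right)} = -2 - 2 R y$ ($f{\left(y,R \right)} = - 2 R y - 2 = -2 - 2 R y$)
$S{\left(A,m \right)} = \left(-1 + m + m \left(1 + m\right)\right)^{2}$ ($S{\left(A,m \right)} = \left(\left(\left(1 + m\right) m - 1^{-1}\right) + m\right)^{2} = \left(\left(m \left(1 + m\right) - 1\right) + m\right)^{2} = \left(\left(-1 + m \left(1 + m\right)\right) + m\right)^{2} = \left(-1 + m + m \left(1 + m\right)\right)^{2}$)
$S{\left(f{\left(-6,-8 \right)},-14 \right)} - 353299 = \left(-1 + \left(-14\right)^{2} + 2 \left(-14\right)\right)^{2} - 353299 = \left(-1 + 196 - 28\right)^{2} - 353299 = 167^{2} - 353299 = 27889 - 353299 = -325410$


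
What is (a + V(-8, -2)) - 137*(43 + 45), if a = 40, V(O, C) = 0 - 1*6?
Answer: -12022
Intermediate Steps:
V(O, C) = -6 (V(O, C) = 0 - 6 = -6)
(a + V(-8, -2)) - 137*(43 + 45) = (40 - 6) - 137*(43 + 45) = 34 - 137*88 = 34 - 12056 = -12022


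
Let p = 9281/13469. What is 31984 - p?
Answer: 430783215/13469 ≈ 31983.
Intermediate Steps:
p = 9281/13469 (p = 9281*(1/13469) = 9281/13469 ≈ 0.68906)
31984 - p = 31984 - 1*9281/13469 = 31984 - 9281/13469 = 430783215/13469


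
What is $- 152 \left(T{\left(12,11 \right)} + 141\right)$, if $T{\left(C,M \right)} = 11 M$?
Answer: $-39824$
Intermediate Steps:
$- 152 \left(T{\left(12,11 \right)} + 141\right) = - 152 \left(11 \cdot 11 + 141\right) = - 152 \left(121 + 141\right) = \left(-152\right) 262 = -39824$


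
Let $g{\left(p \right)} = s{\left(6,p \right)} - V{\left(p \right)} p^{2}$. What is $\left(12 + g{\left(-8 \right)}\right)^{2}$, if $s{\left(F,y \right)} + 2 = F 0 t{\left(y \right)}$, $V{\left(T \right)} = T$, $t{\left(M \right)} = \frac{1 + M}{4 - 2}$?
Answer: $272484$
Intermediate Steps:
$t{\left(M \right)} = \frac{1}{2} + \frac{M}{2}$ ($t{\left(M \right)} = \frac{1 + M}{2} = \left(1 + M\right) \frac{1}{2} = \frac{1}{2} + \frac{M}{2}$)
$s{\left(F,y \right)} = -2$ ($s{\left(F,y \right)} = -2 + F 0 \left(\frac{1}{2} + \frac{y}{2}\right) = -2 + 0 \left(\frac{1}{2} + \frac{y}{2}\right) = -2 + 0 = -2$)
$g{\left(p \right)} = -2 - p^{3}$ ($g{\left(p \right)} = -2 - p p^{2} = -2 - p^{3}$)
$\left(12 + g{\left(-8 \right)}\right)^{2} = \left(12 - -510\right)^{2} = \left(12 + \left(-2 + 512\right)\right)^{2} = \left(12 + 510\right)^{2} = 522^{2} = 272484$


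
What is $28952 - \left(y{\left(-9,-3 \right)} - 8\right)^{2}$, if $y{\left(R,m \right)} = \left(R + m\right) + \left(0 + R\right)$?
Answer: $28111$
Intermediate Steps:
$y{\left(R,m \right)} = m + 2 R$ ($y{\left(R,m \right)} = \left(R + m\right) + R = m + 2 R$)
$28952 - \left(y{\left(-9,-3 \right)} - 8\right)^{2} = 28952 - \left(\left(-3 + 2 \left(-9\right)\right) - 8\right)^{2} = 28952 - \left(\left(-3 - 18\right) - 8\right)^{2} = 28952 - \left(-21 - 8\right)^{2} = 28952 - \left(-29\right)^{2} = 28952 - 841 = 28111$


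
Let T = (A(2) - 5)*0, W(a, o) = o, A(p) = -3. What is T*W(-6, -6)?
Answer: 0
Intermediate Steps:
T = 0 (T = (-3 - 5)*0 = -8*0 = 0)
T*W(-6, -6) = 0*(-6) = 0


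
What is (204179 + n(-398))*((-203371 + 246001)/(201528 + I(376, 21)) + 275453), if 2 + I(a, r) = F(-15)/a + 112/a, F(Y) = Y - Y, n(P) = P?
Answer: 265834362500884029/4735868 ≈ 5.6132e+10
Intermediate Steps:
F(Y) = 0
I(a, r) = -2 + 112/a (I(a, r) = -2 + (0/a + 112/a) = -2 + (0 + 112/a) = -2 + 112/a)
(204179 + n(-398))*((-203371 + 246001)/(201528 + I(376, 21)) + 275453) = (204179 - 398)*((-203371 + 246001)/(201528 + (-2 + 112/376)) + 275453) = 203781*(42630/(201528 + (-2 + 112*(1/376))) + 275453) = 203781*(42630/(201528 + (-2 + 14/47)) + 275453) = 203781*(42630/(201528 - 80/47) + 275453) = 203781*(42630/(9471736/47) + 275453) = 203781*(42630*(47/9471736) + 275453) = 203781*(1001805/4735868 + 275453) = 203781*(1304510050009/4735868) = 265834362500884029/4735868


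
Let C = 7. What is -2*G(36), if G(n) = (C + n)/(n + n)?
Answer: -43/36 ≈ -1.1944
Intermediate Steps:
G(n) = (7 + n)/(2*n) (G(n) = (7 + n)/(n + n) = (7 + n)/((2*n)) = (7 + n)*(1/(2*n)) = (7 + n)/(2*n))
-2*G(36) = -(7 + 36)/36 = -43/36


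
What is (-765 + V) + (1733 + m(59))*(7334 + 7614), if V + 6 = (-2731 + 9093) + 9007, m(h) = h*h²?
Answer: 3095924774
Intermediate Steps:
m(h) = h³
V = 15363 (V = -6 + ((-2731 + 9093) + 9007) = -6 + (6362 + 9007) = -6 + 15369 = 15363)
(-765 + V) + (1733 + m(59))*(7334 + 7614) = (-765 + 15363) + (1733 + 59³)*(7334 + 7614) = 14598 + (1733 + 205379)*14948 = 14598 + 207112*14948 = 14598 + 3095910176 = 3095924774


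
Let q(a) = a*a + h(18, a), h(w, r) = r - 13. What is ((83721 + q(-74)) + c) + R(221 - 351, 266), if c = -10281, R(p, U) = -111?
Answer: 78718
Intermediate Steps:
h(w, r) = -13 + r
q(a) = -13 + a + a**2 (q(a) = a*a + (-13 + a) = a**2 + (-13 + a) = -13 + a + a**2)
((83721 + q(-74)) + c) + R(221 - 351, 266) = ((83721 + (-13 - 74 + (-74)**2)) - 10281) - 111 = ((83721 + (-13 - 74 + 5476)) - 10281) - 111 = ((83721 + 5389) - 10281) - 111 = (89110 - 10281) - 111 = 78829 - 111 = 78718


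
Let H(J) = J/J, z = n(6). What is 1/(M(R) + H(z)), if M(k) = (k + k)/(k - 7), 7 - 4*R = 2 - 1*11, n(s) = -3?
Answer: -⅗ ≈ -0.60000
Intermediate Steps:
R = 4 (R = 7/4 - (2 - 1*11)/4 = 7/4 - (2 - 11)/4 = 7/4 - ¼*(-9) = 7/4 + 9/4 = 4)
z = -3
M(k) = 2*k/(-7 + k) (M(k) = (2*k)/(-7 + k) = 2*k/(-7 + k))
H(J) = 1
1/(M(R) + H(z)) = 1/(2*4/(-7 + 4) + 1) = 1/(2*4/(-3) + 1) = 1/(2*4*(-⅓) + 1) = 1/(-8/3 + 1) = 1/(-5/3) = -⅗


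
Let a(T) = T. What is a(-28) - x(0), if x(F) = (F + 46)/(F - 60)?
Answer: -817/30 ≈ -27.233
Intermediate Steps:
x(F) = (46 + F)/(-60 + F)
a(-28) - x(0) = -28 - (46 + 0)/(-60 + 0) = -28 - 46/(-60) = -28 - (-1)*46/60 = -28 - 1*(-23/30) = -28 + 23/30 = -817/30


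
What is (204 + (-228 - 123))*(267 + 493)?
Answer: -111720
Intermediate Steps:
(204 + (-228 - 123))*(267 + 493) = (204 - 351)*760 = -147*760 = -111720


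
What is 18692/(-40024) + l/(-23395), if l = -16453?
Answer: 55303883/234090370 ≈ 0.23625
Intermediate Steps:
18692/(-40024) + l/(-23395) = 18692/(-40024) - 16453/(-23395) = 18692*(-1/40024) - 16453*(-1/23395) = -4673/10006 + 16453/23395 = 55303883/234090370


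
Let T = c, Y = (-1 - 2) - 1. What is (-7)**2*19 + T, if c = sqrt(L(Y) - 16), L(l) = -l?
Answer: 931 + 2*I*sqrt(3) ≈ 931.0 + 3.4641*I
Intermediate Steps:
Y = -4 (Y = -3 - 1 = -4)
c = 2*I*sqrt(3) (c = sqrt(-1*(-4) - 16) = sqrt(4 - 16) = sqrt(-12) = 2*I*sqrt(3) ≈ 3.4641*I)
T = 2*I*sqrt(3) ≈ 3.4641*I
(-7)**2*19 + T = (-7)**2*19 + 2*I*sqrt(3) = 49*19 + 2*I*sqrt(3) = 931 + 2*I*sqrt(3)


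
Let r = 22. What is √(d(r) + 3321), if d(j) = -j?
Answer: √3299 ≈ 57.437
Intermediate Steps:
√(d(r) + 3321) = √(-1*22 + 3321) = √(-22 + 3321) = √3299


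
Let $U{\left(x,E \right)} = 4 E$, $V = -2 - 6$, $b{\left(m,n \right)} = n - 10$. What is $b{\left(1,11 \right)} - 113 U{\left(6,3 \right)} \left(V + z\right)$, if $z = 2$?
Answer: $8137$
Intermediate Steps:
$b{\left(m,n \right)} = -10 + n$
$V = -8$ ($V = -2 - 6 = -8$)
$b{\left(1,11 \right)} - 113 U{\left(6,3 \right)} \left(V + z\right) = \left(-10 + 11\right) - 113 \cdot 4 \cdot 3 \left(-8 + 2\right) = 1 - 113 \cdot 12 \left(-6\right) = 1 - -8136 = 1 + 8136 = 8137$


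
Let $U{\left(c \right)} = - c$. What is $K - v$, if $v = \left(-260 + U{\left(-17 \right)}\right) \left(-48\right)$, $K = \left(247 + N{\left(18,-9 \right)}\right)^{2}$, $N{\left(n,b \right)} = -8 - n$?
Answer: $37177$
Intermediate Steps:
$K = 48841$ ($K = \left(247 - 26\right)^{2} = 221^{2} = 48841$)
$v = 11664$ ($v = \left(-260 - -17\right) \left(-48\right) = \left(-260 + 17\right) \left(-48\right) = \left(-243\right) \left(-48\right) = 11664$)
$K - v = 48841 - 11664 = 37177$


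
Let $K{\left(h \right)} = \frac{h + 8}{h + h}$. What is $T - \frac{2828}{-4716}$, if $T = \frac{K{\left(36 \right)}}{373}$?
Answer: $\frac{528863}{879534} \approx 0.6013$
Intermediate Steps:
$K{\left(h \right)} = \frac{8 + h}{2 h}$
$T = \frac{11}{6714}$ ($T = \frac{\frac{1}{2} \cdot \frac{1}{36} \left(8 + 36\right)}{373} = \frac{1}{2} \cdot \frac{1}{36} \cdot 44 \cdot \frac{1}{373} = \frac{11}{18} \cdot \frac{1}{373} = \frac{11}{6714} \approx 0.0016384$)
$T - \frac{2828}{-4716} = \frac{11}{6714} - \frac{2828}{-4716} = \frac{11}{6714} - - \frac{707}{1179} = \frac{11}{6714} + \frac{707}{1179} = \frac{528863}{879534}$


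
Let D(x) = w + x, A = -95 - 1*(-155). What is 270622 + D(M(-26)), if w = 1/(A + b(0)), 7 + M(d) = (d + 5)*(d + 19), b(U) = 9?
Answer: 18682579/69 ≈ 2.7076e+5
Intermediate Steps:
A = 60 (A = -95 + 155 = 60)
M(d) = -7 + (5 + d)*(19 + d) (M(d) = -7 + (d + 5)*(d + 19) = -7 + (5 + d)*(19 + d))
w = 1/69 (w = 1/(60 + 9) = 1/69 ≈ 0.014493)
D(x) = 1/69 + x
270622 + D(M(-26)) = 270622 + (1/69 + (88 + (-26)² + 24*(-26))) = 270622 + (1/69 + (88 + 676 - 624)) = 270622 + (1/69 + 140) = 270622 + 9661/69 = 18682579/69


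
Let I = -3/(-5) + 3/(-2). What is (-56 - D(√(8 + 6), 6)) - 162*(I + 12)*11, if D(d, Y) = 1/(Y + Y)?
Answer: -1190177/60 ≈ -19836.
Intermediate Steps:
I = -9/10 (I = -3*(-⅕) + 3*(-½) = ⅗ - 3/2 = -9/10 ≈ -0.90000)
D(d, Y) = 1/(2*Y)
(-56 - D(√(8 + 6), 6)) - 162*(I + 12)*11 = (-56 - 1/(2*6)) - 162*(-9/10 + 12)*11 = (-56 - 1/(2*6)) - 8991*11/5 = (-56 - 1*1/12) - 162*1221/10 = (-56 - 1/12) - 98901/5 = -673/12 - 98901/5 = -1190177/60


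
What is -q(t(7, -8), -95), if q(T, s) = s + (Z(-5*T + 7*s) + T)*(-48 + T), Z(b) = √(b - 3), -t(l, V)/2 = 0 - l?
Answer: 571 + 102*I*√82 ≈ 571.0 + 923.65*I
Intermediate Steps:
t(l, V) = 2*l (t(l, V) = -2*(0 - l) = -(-2)*l = 2*l)
Z(b) = √(-3 + b)
q(T, s) = s + (-48 + T)*(T + √(-3 - 5*T + 7*s)) (q(T, s) = s + (√(-3 + (-5*T + 7*s)) + T)*(-48 + T) = s + (√(-3 - 5*T + 7*s) + T)*(-48 + T) = s + (T + √(-3 - 5*T + 7*s))*(-48 + T) = s + (-48 + T)*(T + √(-3 - 5*T + 7*s)))
-q(t(7, -8), -95) = -(-95 + (2*7)² - 96*7 - 48*√(-3 - 10*7 + 7*(-95)) + (2*7)*√(-3 - 10*7 + 7*(-95))) = -(-95 + 14² - 48*14 - 48*√(-3 - 5*14 - 665) + 14*√(-3 - 5*14 - 665)) = -(-95 + 196 - 672 - 48*√(-3 - 70 - 665) + 14*√(-3 - 70 - 665)) = -(-95 + 196 - 672 - 144*I*√82 + 14*√(-738)) = -(-95 + 196 - 672 - 144*I*√82 + 14*(3*I*√82)) = -(-95 + 196 - 672 - 144*I*√82 + 42*I*√82) = -(-571 - 102*I*√82) = 571 + 102*I*√82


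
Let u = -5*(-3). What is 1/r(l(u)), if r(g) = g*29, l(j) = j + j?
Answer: 1/870 ≈ 0.0011494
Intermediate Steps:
u = 15
l(j) = 2*j
r(g) = 29*g
1/r(l(u)) = 1/(29*(2*15)) = 1/(29*30) = 1/870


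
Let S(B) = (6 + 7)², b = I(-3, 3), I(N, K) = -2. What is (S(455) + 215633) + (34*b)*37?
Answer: 213286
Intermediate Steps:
b = -2
S(B) = 169 (S(B) = 13² = 169)
(S(455) + 215633) + (34*b)*37 = (169 + 215633) + (34*(-2))*37 = 215802 - 68*37 = 215802 - 2516 = 213286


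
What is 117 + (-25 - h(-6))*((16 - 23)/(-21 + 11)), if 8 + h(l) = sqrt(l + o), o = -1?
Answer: 1051/10 - 7*I*sqrt(7)/10 ≈ 105.1 - 1.852*I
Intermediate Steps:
h(l) = -8 + sqrt(-1 + l) (h(l) = -8 + sqrt(l - 1) = -8 + sqrt(-1 + l))
117 + (-25 - h(-6))*((16 - 23)/(-21 + 11)) = 117 + (-25 - (-8 + sqrt(-1 - 6)))*((16 - 23)/(-21 + 11)) = 117 + (-25 - (-8 + sqrt(-7)))*(-7/(-10)) = 117 + (-25 - (-8 + I*sqrt(7)))*(-7*(-1/10)) = 117 + (-25 + (8 - I*sqrt(7)))*(7/10) = 117 + (-17 - I*sqrt(7))*(7/10) = 117 + (-119/10 - 7*I*sqrt(7)/10) = 1051/10 - 7*I*sqrt(7)/10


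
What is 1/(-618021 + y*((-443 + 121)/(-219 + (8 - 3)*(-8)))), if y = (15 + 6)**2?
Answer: -37/22846491 ≈ -1.6195e-6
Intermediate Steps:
y = 441 (y = 21**2 = 441)
1/(-618021 + y*((-443 + 121)/(-219 + (8 - 3)*(-8)))) = 1/(-618021 + 441*((-443 + 121)/(-219 + (8 - 3)*(-8)))) = 1/(-618021 + 441*(-322/(-219 + 5*(-8)))) = 1/(-618021 + 441*(-322/(-219 - 40))) = 1/(-618021 + 441*(-322/(-259))) = 1/(-618021 + 441*(-322*(-1/259))) = 1/(-618021 + 441*(46/37)) = 1/(-618021 + 20286/37) = 1/(-22846491/37) = -37/22846491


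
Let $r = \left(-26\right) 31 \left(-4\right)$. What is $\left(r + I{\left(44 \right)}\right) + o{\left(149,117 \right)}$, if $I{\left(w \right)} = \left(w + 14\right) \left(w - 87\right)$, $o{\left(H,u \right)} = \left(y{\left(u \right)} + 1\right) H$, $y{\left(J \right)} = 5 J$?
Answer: $88044$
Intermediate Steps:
$o{\left(H,u \right)} = H \left(1 + 5 u\right)$ ($o{\left(H,u \right)} = \left(5 u + 1\right) H = \left(1 + 5 u\right) H = H \left(1 + 5 u\right)$)
$I{\left(w \right)} = \left(-87 + w\right) \left(14 + w\right)$ ($I{\left(w \right)} = \left(14 + w\right) \left(-87 + w\right) = \left(-87 + w\right) \left(14 + w\right)$)
$r = 3224$ ($r = \left(-806\right) \left(-4\right) = 3224$)
$\left(r + I{\left(44 \right)}\right) + o{\left(149,117 \right)} = \left(3224 - \left(4430 - 1936\right)\right) + 149 \left(1 + 5 \cdot 117\right) = \left(3224 - 2494\right) + 149 \left(1 + 585\right) = \left(3224 - 2494\right) + 149 \cdot 586 = 730 + 87314 = 88044$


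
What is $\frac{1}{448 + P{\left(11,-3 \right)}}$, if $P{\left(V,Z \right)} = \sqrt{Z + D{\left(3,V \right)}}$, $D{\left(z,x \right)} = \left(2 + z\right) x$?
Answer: $\frac{112}{50163} - \frac{\sqrt{13}}{100326} \approx 0.0021968$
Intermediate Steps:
$D{\left(z,x \right)} = x \left(2 + z\right)$
$P{\left(V,Z \right)} = \sqrt{Z + 5 V}$ ($P{\left(V,Z \right)} = \sqrt{Z + V \left(2 + 3\right)} = \sqrt{Z + V 5} = \sqrt{Z + 5 V}$)
$\frac{1}{448 + P{\left(11,-3 \right)}} = \frac{1}{448 + \sqrt{-3 + 5 \cdot 11}} = \frac{1}{448 + \sqrt{-3 + 55}} = \frac{1}{448 + \sqrt{52}} = \frac{1}{448 + 2 \sqrt{13}}$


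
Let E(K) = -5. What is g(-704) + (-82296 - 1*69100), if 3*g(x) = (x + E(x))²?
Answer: 48493/3 ≈ 16164.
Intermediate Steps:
g(x) = (-5 + x)²/3 (g(x) = (x - 5)²/3 = (-5 + x)²/3)
g(-704) + (-82296 - 1*69100) = (-5 - 704)²/3 + (-82296 - 1*69100) = (⅓)*(-709)² + (-82296 - 69100) = (⅓)*502681 - 151396 = 502681/3 - 151396 = 48493/3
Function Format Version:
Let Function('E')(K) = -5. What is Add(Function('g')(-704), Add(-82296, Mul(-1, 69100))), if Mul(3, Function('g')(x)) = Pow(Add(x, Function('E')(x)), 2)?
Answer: Rational(48493, 3) ≈ 16164.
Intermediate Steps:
Function('g')(x) = Mul(Rational(1, 3), Pow(Add(-5, x), 2)) (Function('g')(x) = Mul(Rational(1, 3), Pow(Add(x, -5), 2)) = Mul(Rational(1, 3), Pow(Add(-5, x), 2)))
Add(Function('g')(-704), Add(-82296, Mul(-1, 69100))) = Add(Mul(Rational(1, 3), Pow(Add(-5, -704), 2)), Add(-82296, Mul(-1, 69100))) = Add(Mul(Rational(1, 3), Pow(-709, 2)), Add(-82296, -69100)) = Add(Mul(Rational(1, 3), 502681), -151396) = Add(Rational(502681, 3), -151396) = Rational(48493, 3)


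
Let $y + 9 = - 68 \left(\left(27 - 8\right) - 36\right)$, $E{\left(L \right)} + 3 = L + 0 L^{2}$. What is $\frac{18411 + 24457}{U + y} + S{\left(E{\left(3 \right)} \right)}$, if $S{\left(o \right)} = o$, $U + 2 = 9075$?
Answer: $\frac{1531}{365} \approx 4.1945$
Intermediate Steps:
$U = 9073$ ($U = -2 + 9075 = 9073$)
$E{\left(L \right)} = -3 + L$ ($E{\left(L \right)} = -3 + \left(L + 0 L^{2}\right) = -3 + \left(L + 0\right) = -3 + L$)
$y = 1147$ ($y = -9 - 68 \left(\left(27 - 8\right) - 36\right) = -9 - 68 \left(19 - 36\right) = -9 - -1156 = -9 + 1156 = 1147$)
$\frac{18411 + 24457}{U + y} + S{\left(E{\left(3 \right)} \right)} = \frac{18411 + 24457}{9073 + 1147} + \left(-3 + 3\right) = \frac{42868}{10220} + 0 = 42868 \cdot \frac{1}{10220} + 0 = \frac{1531}{365} + 0 = \frac{1531}{365}$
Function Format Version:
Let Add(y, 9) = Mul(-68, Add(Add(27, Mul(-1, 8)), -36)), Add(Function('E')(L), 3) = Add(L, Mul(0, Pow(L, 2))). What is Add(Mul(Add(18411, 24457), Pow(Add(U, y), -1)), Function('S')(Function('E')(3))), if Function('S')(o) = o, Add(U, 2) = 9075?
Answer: Rational(1531, 365) ≈ 4.1945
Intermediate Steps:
U = 9073 (U = Add(-2, 9075) = 9073)
Function('E')(L) = Add(-3, L) (Function('E')(L) = Add(-3, Add(L, Mul(0, Pow(L, 2)))) = Add(-3, Add(L, 0)) = Add(-3, L))
y = 1147 (y = Add(-9, Mul(-68, Add(Add(27, Mul(-1, 8)), -36))) = Add(-9, Mul(-68, Add(Add(27, -8), -36))) = Add(-9, Mul(-68, Add(19, -36))) = Add(-9, Mul(-68, -17)) = Add(-9, 1156) = 1147)
Add(Mul(Add(18411, 24457), Pow(Add(U, y), -1)), Function('S')(Function('E')(3))) = Add(Mul(Add(18411, 24457), Pow(Add(9073, 1147), -1)), Add(-3, 3)) = Add(Mul(42868, Pow(10220, -1)), 0) = Add(Mul(42868, Rational(1, 10220)), 0) = Add(Rational(1531, 365), 0) = Rational(1531, 365)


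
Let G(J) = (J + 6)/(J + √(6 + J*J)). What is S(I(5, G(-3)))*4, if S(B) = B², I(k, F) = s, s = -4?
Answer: 64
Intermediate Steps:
G(J) = (6 + J)/(J + √(6 + J²))
I(k, F) = -4
S(I(5, G(-3)))*4 = (-4)²*4 = 16*4 = 64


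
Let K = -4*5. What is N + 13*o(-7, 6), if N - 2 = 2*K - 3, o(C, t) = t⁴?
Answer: 16807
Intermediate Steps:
K = -20
N = -41 (N = 2 + (2*(-20) - 3) = 2 + (-40 - 3) = 2 - 43 = -41)
N + 13*o(-7, 6) = -41 + 13*6⁴ = -41 + 13*1296 = -41 + 16848 = 16807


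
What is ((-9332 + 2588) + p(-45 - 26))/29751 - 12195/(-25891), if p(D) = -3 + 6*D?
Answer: 59032434/256761047 ≈ 0.22991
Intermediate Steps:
((-9332 + 2588) + p(-45 - 26))/29751 - 12195/(-25891) = ((-9332 + 2588) + (-3 + 6*(-45 - 26)))/29751 - 12195/(-25891) = (-6744 + (-3 + 6*(-71)))*(1/29751) - 12195*(-1/25891) = (-6744 + (-3 - 426))*(1/29751) + 12195/25891 = (-6744 - 429)*(1/29751) + 12195/25891 = -7173*1/29751 + 12195/25891 = -2391/9917 + 12195/25891 = 59032434/256761047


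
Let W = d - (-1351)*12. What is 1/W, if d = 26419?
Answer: 1/42631 ≈ 2.3457e-5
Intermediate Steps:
W = 42631 (W = 26419 - (-1351)*12 = 26419 - 1*(-16212) = 26419 + 16212 = 42631)
1/W = 1/42631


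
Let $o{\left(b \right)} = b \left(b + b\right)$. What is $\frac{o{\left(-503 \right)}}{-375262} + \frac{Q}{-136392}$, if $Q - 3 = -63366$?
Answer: $- \frac{7539846825}{8530455784} \approx -0.88387$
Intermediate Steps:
$Q = -63363$ ($Q = 3 - 63366 = -63363$)
$o{\left(b \right)} = 2 b^{2}$ ($o{\left(b \right)} = b 2 b = 2 b^{2}$)
$\frac{o{\left(-503 \right)}}{-375262} + \frac{Q}{-136392} = \frac{2 \left(-503\right)^{2}}{-375262} - \frac{63363}{-136392} = 2 \cdot 253009 \left(- \frac{1}{375262}\right) - - \frac{21121}{45464} = 506018 \left(- \frac{1}{375262}\right) + \frac{21121}{45464} = - \frac{253009}{187631} + \frac{21121}{45464} = - \frac{7539846825}{8530455784}$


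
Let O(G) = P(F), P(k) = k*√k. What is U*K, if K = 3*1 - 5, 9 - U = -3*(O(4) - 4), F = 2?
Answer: 6 - 12*√2 ≈ -10.971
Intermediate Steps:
P(k) = k^(3/2)
O(G) = 2*√2 (O(G) = 2^(3/2) = 2*√2)
U = -3 + 6*√2 (U = 9 - (-3)*(2*√2 - 4) = 9 - (-3)*(-4 + 2*√2) = 9 - (12 - 6*√2) = 9 + (-12 + 6*√2) = -3 + 6*√2 ≈ 5.4853)
K = -2 (K = 3 - 5 = -2)
U*K = (-3 + 6*√2)*(-2) = 6 - 12*√2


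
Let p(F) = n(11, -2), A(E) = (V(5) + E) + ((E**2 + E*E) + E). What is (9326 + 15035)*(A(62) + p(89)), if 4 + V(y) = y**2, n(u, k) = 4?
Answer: 190917157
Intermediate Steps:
V(y) = -4 + y**2
A(E) = 21 + 2*E + 2*E**2 (A(E) = ((-4 + 5**2) + E) + ((E**2 + E*E) + E) = ((-4 + 25) + E) + ((E**2 + E**2) + E) = (21 + E) + (2*E**2 + E) = (21 + E) + (E + 2*E**2) = 21 + 2*E + 2*E**2)
p(F) = 4
(9326 + 15035)*(A(62) + p(89)) = (9326 + 15035)*((21 + 2*62 + 2*62**2) + 4) = 24361*((21 + 124 + 2*3844) + 4) = 24361*((21 + 124 + 7688) + 4) = 24361*(7833 + 4) = 24361*7837 = 190917157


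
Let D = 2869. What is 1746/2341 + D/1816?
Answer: 9887065/4251256 ≈ 2.3257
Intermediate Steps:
1746/2341 + D/1816 = 1746/2341 + 2869/1816 = 9887065/4251256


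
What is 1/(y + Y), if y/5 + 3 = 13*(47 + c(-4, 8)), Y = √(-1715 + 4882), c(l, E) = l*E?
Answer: 960/918433 - √3167/918433 ≈ 0.00098399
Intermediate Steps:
c(l, E) = E*l
Y = √3167 ≈ 56.276
y = 960 (y = -15 + 5*(13*(47 + 8*(-4))) = -15 + 5*(13*(47 - 32)) = -15 + 5*(13*15) = -15 + 5*195 = -15 + 975 = 960)
1/(y + Y) = 1/(960 + √3167)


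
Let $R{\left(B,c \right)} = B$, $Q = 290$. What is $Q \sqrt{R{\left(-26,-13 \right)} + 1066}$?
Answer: $1160 \sqrt{65} \approx 9352.2$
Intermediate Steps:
$Q \sqrt{R{\left(-26,-13 \right)} + 1066} = 290 \sqrt{-26 + 1066} = 290 \sqrt{1040} = 290 \cdot 4 \sqrt{65} = 1160 \sqrt{65}$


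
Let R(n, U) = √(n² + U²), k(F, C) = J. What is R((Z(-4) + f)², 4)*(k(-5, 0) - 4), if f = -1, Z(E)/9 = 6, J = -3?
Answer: -7*√7890497 ≈ -19663.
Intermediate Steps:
Z(E) = 54 (Z(E) = 9*6 = 54)
k(F, C) = -3
R(n, U) = √(U² + n²)
R((Z(-4) + f)², 4)*(k(-5, 0) - 4) = √(4² + ((54 - 1)²)²)*(-3 - 4) = √(16 + (53²)²)*(-7) = √(16 + 2809²)*(-7) = √(16 + 7890481)*(-7) = √7890497*(-7) = -7*√7890497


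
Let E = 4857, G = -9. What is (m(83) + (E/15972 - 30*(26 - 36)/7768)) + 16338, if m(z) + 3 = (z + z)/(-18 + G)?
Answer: 2279217677789/139579308 ≈ 16329.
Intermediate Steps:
m(z) = -3 - 2*z/27 (m(z) = -3 + (z + z)/(-18 - 9) = -3 + (2*z)/(-27) = -3 + (2*z)*(-1/27) = -3 - 2*z/27)
(m(83) + (E/15972 - 30*(26 - 36)/7768)) + 16338 = ((-3 - 2/27*83) + (4857/15972 - 30*(26 - 36)/7768)) + 16338 = ((-3 - 166/27) + (4857*(1/15972) - 30*(-10)*(1/7768))) + 16338 = (-247/27 + (1619/5324 + 300*(1/7768))) + 16338 = (-247/27 + (1619/5324 + 75/1942)) + 16338 = (-247/27 + 1771699/5169604) + 16338 = -1229056315/139579308 + 16338 = 2279217677789/139579308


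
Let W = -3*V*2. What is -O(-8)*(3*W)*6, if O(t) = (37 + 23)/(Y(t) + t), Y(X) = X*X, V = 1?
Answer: 810/7 ≈ 115.71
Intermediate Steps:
Y(X) = X²
W = -6 (W = -3*1*2 = -3*2 = -6)
O(t) = 60/(t + t²) (O(t) = (37 + 23)/(t² + t) = 60/(t + t²))
-O(-8)*(3*W)*6 = -60/(-8*(1 - 8))*(3*(-6))*6 = -60*(-⅛)/(-7)*(-18*6) = -60*(-⅛)*(-⅐)*(-108) = -15*(-108)/14 = -1*(-810/7) = 810/7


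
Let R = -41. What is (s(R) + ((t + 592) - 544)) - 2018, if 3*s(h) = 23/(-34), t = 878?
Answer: -111407/102 ≈ -1092.2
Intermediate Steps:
s(h) = -23/102 (s(h) = (23/(-34))/3 = (23*(-1/34))/3 = (1/3)*(-23/34) = -23/102)
(s(R) + ((t + 592) - 544)) - 2018 = (-23/102 + ((878 + 592) - 544)) - 2018 = (-23/102 + (1470 - 544)) - 2018 = (-23/102 + 926) - 2018 = 94429/102 - 2018 = -111407/102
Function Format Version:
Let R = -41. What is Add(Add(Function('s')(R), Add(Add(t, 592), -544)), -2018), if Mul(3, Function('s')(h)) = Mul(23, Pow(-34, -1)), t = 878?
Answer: Rational(-111407, 102) ≈ -1092.2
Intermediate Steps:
Function('s')(h) = Rational(-23, 102) (Function('s')(h) = Mul(Rational(1, 3), Mul(23, Pow(-34, -1))) = Mul(Rational(1, 3), Mul(23, Rational(-1, 34))) = Mul(Rational(1, 3), Rational(-23, 34)) = Rational(-23, 102))
Add(Add(Function('s')(R), Add(Add(t, 592), -544)), -2018) = Add(Add(Rational(-23, 102), Add(Add(878, 592), -544)), -2018) = Add(Add(Rational(-23, 102), Add(1470, -544)), -2018) = Add(Add(Rational(-23, 102), 926), -2018) = Add(Rational(94429, 102), -2018) = Rational(-111407, 102)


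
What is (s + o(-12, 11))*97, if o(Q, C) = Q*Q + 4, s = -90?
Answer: 5626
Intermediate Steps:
o(Q, C) = 4 + Q**2 (o(Q, C) = Q**2 + 4 = 4 + Q**2)
(s + o(-12, 11))*97 = (-90 + (4 + (-12)**2))*97 = (-90 + (4 + 144))*97 = (-90 + 148)*97 = 58*97 = 5626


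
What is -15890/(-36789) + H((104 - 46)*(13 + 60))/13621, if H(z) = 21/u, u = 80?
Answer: 17315787769/40088237520 ≈ 0.43194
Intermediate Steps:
H(z) = 21/80
-15890/(-36789) + H((104 - 46)*(13 + 60))/13621 = -15890/(-36789) + (21/80)/13621 = -15890*(-1/36789) + (21/80)*(1/13621) = 15890/36789 + 21/1089680 = 17315787769/40088237520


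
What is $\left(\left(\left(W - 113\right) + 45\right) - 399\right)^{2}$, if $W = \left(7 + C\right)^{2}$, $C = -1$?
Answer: $185761$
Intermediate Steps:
$W = 36$ ($W = \left(7 - 1\right)^{2} = 6^{2} = 36$)
$\left(\left(\left(W - 113\right) + 45\right) - 399\right)^{2} = \left(\left(\left(36 - 113\right) + 45\right) - 399\right)^{2} = \left(\left(-77 + 45\right) - 399\right)^{2} = \left(-32 - 399\right)^{2} = \left(-431\right)^{2} = 185761$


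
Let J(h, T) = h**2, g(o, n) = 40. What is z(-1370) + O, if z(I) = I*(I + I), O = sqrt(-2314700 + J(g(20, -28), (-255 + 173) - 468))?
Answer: 3753800 + 10*I*sqrt(23131) ≈ 3.7538e+6 + 1520.9*I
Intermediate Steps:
O = 10*I*sqrt(23131) (O = sqrt(-2314700 + 40**2) = sqrt(-2314700 + 1600) = sqrt(-2313100) = 10*I*sqrt(23131) ≈ 1520.9*I)
z(I) = 2*I**2 (z(I) = I*(2*I) = 2*I**2)
z(-1370) + O = 2*(-1370)**2 + 10*I*sqrt(23131) = 2*1876900 + 10*I*sqrt(23131) = 3753800 + 10*I*sqrt(23131)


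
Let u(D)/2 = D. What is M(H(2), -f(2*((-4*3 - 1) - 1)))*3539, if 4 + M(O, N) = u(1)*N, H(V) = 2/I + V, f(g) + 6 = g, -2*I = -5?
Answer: 226496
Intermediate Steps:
I = 5/2 (I = -1/2*(-5) = 5/2 ≈ 2.5000)
u(D) = 2*D
f(g) = -6 + g
H(V) = 4/5 + V (H(V) = 2/(5/2) + V = 2*(2/5) + V = 4/5 + V)
M(O, N) = -4 + 2*N (M(O, N) = -4 + (2*1)*N = -4 + 2*N)
M(H(2), -f(2*((-4*3 - 1) - 1)))*3539 = (-4 + 2*(-(-6 + 2*((-4*3 - 1) - 1))))*3539 = (-4 + 2*(-(-6 + 2*((-12 - 1) - 1))))*3539 = (-4 + 2*(-(-6 + 2*(-13 - 1))))*3539 = (-4 + 2*(-(-6 + 2*(-14))))*3539 = (-4 + 2*(-(-6 - 28)))*3539 = (-4 + 2*(-1*(-34)))*3539 = (-4 + 2*34)*3539 = (-4 + 68)*3539 = 64*3539 = 226496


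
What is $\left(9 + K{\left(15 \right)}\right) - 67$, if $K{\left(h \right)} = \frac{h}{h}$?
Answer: $-57$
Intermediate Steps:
$K{\left(h \right)} = 1$
$\left(9 + K{\left(15 \right)}\right) - 67 = \left(9 + 1\right) - 67 = 10 - 67 = -57$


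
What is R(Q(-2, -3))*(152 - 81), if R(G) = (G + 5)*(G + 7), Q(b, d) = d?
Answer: 568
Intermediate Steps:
R(G) = (5 + G)*(7 + G)
R(Q(-2, -3))*(152 - 81) = (35 + (-3)² + 12*(-3))*(152 - 81) = (35 + 9 - 36)*71 = 8*71 = 568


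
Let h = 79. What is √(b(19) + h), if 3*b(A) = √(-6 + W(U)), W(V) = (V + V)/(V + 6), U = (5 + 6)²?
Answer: √(11467719 + 762*I*√16510)/381 ≈ 8.8883 + 0.037943*I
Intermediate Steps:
U = 121 (U = 11² = 121)
W(V) = 2*V/(6 + V) (W(V) = (2*V)/(6 + V) = 2*V/(6 + V))
b(A) = 2*I*√16510/381 (b(A) = √(-6 + 2*121/(6 + 121))/3 = √(-6 + 2*121/127)/3 = √(-6 + 2*121*(1/127))/3 = √(-6 + 242/127)/3 = √(-520/127)/3 = (2*I*√16510/127)/3 = 2*I*√16510/381)
√(b(19) + h) = √(2*I*√16510/381 + 79) = √(79 + 2*I*√16510/381)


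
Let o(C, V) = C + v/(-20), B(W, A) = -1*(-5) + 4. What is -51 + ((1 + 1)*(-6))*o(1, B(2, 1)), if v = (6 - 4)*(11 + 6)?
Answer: -213/5 ≈ -42.600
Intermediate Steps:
v = 34 (v = 2*17 = 34)
B(W, A) = 9 (B(W, A) = 5 + 4 = 9)
o(C, V) = -17/10 + C (o(C, V) = C + 34/(-20) = C + 34*(-1/20) = C - 17/10 = -17/10 + C)
-51 + ((1 + 1)*(-6))*o(1, B(2, 1)) = -51 + ((1 + 1)*(-6))*(-17/10 + 1) = -51 + (2*(-6))*(-7/10) = -51 - 12*(-7/10) = -51 + 42/5 = -213/5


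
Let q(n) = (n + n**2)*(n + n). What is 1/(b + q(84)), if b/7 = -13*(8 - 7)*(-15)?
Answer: 1/1200885 ≈ 8.3272e-7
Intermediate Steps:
q(n) = 2*n*(n + n**2) (q(n) = (n + n**2)*(2*n) = 2*n*(n + n**2))
b = 1365 (b = 7*(-13*(8 - 7)*(-15)) = 7*(-13*1*(-15)) = 7*(-13*(-15)) = 7*195 = 1365)
1/(b + q(84)) = 1/(1365 + 2*84**2*(1 + 84)) = 1/(1365 + 2*7056*85) = 1/(1365 + 1199520) = 1/1200885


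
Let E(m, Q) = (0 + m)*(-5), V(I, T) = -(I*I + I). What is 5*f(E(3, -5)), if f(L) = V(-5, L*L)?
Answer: -100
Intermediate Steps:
V(I, T) = -I - I**2 (V(I, T) = -(I**2 + I) = -(I + I**2) = -I - I**2)
E(m, Q) = -5*m (E(m, Q) = m*(-5) = -5*m)
f(L) = -20 (f(L) = -1*(-5)*(1 - 5) = -1*(-5)*(-4) = -20)
5*f(E(3, -5)) = 5*(-20) = -100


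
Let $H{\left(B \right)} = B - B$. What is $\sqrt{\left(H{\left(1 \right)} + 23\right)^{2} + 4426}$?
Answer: $\sqrt{4955} \approx 70.392$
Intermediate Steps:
$H{\left(B \right)} = 0$
$\sqrt{\left(H{\left(1 \right)} + 23\right)^{2} + 4426} = \sqrt{\left(0 + 23\right)^{2} + 4426} = \sqrt{23^{2} + 4426} = \sqrt{529 + 4426} = \sqrt{4955}$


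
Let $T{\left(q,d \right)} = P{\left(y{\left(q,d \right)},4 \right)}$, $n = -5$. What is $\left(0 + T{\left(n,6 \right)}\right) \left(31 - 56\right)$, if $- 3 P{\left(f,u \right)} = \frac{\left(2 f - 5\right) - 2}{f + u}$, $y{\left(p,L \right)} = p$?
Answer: $\frac{425}{3} \approx 141.67$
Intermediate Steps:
$P{\left(f,u \right)} = - \frac{-7 + 2 f}{3 \left(f + u\right)}$ ($P{\left(f,u \right)} = - \frac{\left(\left(2 f - 5\right) - 2\right) \frac{1}{f + u}}{3} = - \frac{\left(\left(-5 + 2 f\right) - 2\right) \frac{1}{f + u}}{3} = - \frac{\left(-7 + 2 f\right) \frac{1}{f + u}}{3} = - \frac{\frac{1}{f + u} \left(-7 + 2 f\right)}{3} = - \frac{-7 + 2 f}{3 \left(f + u\right)}$)
$T{\left(q,d \right)} = \frac{7 - 2 q}{3 \left(4 + q\right)}$ ($T{\left(q,d \right)} = \frac{7 - 2 q}{3 \left(q + 4\right)} = \frac{7 - 2 q}{3 \left(4 + q\right)}$)
$\left(0 + T{\left(n,6 \right)}\right) \left(31 - 56\right) = \left(0 + \frac{7 - -10}{3 \left(4 - 5\right)}\right) \left(31 - 56\right) = \left(0 + \frac{7 + 10}{3 \left(-1\right)}\right) \left(-25\right) = \left(0 + \frac{1}{3} \left(-1\right) 17\right) \left(-25\right) = \left(0 - \frac{17}{3}\right) \left(-25\right) = \left(- \frac{17}{3}\right) \left(-25\right) = \frac{425}{3}$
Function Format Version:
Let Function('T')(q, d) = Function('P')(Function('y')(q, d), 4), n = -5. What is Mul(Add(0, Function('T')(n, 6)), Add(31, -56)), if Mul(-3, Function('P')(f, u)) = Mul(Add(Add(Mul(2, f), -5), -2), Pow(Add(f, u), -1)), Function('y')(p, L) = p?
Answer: Rational(425, 3) ≈ 141.67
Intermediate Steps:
Function('P')(f, u) = Mul(Rational(-1, 3), Pow(Add(f, u), -1), Add(-7, Mul(2, f))) (Function('P')(f, u) = Mul(Rational(-1, 3), Mul(Add(Add(Mul(2, f), -5), -2), Pow(Add(f, u), -1))) = Mul(Rational(-1, 3), Mul(Add(Add(-5, Mul(2, f)), -2), Pow(Add(f, u), -1))) = Mul(Rational(-1, 3), Mul(Add(-7, Mul(2, f)), Pow(Add(f, u), -1))) = Mul(Rational(-1, 3), Mul(Pow(Add(f, u), -1), Add(-7, Mul(2, f)))) = Mul(Rational(-1, 3), Pow(Add(f, u), -1), Add(-7, Mul(2, f))))
Function('T')(q, d) = Mul(Rational(1, 3), Pow(Add(4, q), -1), Add(7, Mul(-2, q))) (Function('T')(q, d) = Mul(Rational(1, 3), Pow(Add(q, 4), -1), Add(7, Mul(-2, q))) = Mul(Rational(1, 3), Pow(Add(4, q), -1), Add(7, Mul(-2, q))))
Mul(Add(0, Function('T')(n, 6)), Add(31, -56)) = Mul(Add(0, Mul(Rational(1, 3), Pow(Add(4, -5), -1), Add(7, Mul(-2, -5)))), Add(31, -56)) = Mul(Add(0, Mul(Rational(1, 3), Pow(-1, -1), Add(7, 10))), -25) = Mul(Add(0, Mul(Rational(1, 3), -1, 17)), -25) = Mul(Add(0, Rational(-17, 3)), -25) = Mul(Rational(-17, 3), -25) = Rational(425, 3)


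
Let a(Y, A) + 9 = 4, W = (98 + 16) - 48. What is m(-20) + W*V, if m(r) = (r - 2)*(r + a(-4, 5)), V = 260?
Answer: 17710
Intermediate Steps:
W = 66 (W = 114 - 48 = 66)
a(Y, A) = -5 (a(Y, A) = -9 + 4 = -5)
m(r) = (-5 + r)*(-2 + r) (m(r) = (r - 2)*(r - 5) = (-2 + r)*(-5 + r) = (-5 + r)*(-2 + r))
m(-20) + W*V = (10 + (-20)² - 7*(-20)) + 66*260 = (10 + 400 + 140) + 17160 = 550 + 17160 = 17710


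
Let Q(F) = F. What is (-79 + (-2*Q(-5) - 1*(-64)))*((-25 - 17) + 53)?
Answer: -55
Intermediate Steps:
(-79 + (-2*Q(-5) - 1*(-64)))*((-25 - 17) + 53) = (-79 + (-2*(-5) - 1*(-64)))*((-25 - 17) + 53) = (-79 + (10 + 64))*(-42 + 53) = (-79 + 74)*11 = -5*11 = -55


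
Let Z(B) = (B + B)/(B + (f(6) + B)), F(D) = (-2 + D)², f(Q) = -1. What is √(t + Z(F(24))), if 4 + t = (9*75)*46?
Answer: 5*√1161268366/967 ≈ 176.20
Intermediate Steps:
t = 31046 (t = -4 + (9*75)*46 = -4 + 675*46 = -4 + 31050 = 31046)
Z(B) = 2*B/(-1 + 2*B) (Z(B) = (B + B)/(B + (-1 + B)) = (2*B)/(-1 + 2*B) = 2*B/(-1 + 2*B))
√(t + Z(F(24))) = √(31046 + 2*(-2 + 24)²/(-1 + 2*(-2 + 24)²)) = √(31046 + 2*22²/(-1 + 2*22²)) = √(31046 + 2*484/(-1 + 2*484)) = √(31046 + 2*484/(-1 + 968)) = √(31046 + 2*484/967) = √(31046 + 2*484*(1/967)) = √(31046 + 968/967) = √(30022450/967) = 5*√1161268366/967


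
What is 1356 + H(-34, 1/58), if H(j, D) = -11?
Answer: 1345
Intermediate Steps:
1356 + H(-34, 1/58) = 1356 - 11 = 1345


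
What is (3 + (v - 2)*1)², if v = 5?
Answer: 36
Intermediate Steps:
(3 + (v - 2)*1)² = (3 + (5 - 2)*1)² = (3 + 3*1)² = (3 + 3)² = 6² = 36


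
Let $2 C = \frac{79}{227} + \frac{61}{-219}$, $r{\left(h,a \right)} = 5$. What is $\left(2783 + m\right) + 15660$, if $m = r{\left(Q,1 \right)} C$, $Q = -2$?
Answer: $\frac{916865494}{49713} \approx 18443.0$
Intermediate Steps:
$C = \frac{1727}{49713}$ ($C = \frac{\frac{79}{227} + \frac{61}{-219}}{2} = \frac{79 \cdot \frac{1}{227} + 61 \left(- \frac{1}{219}\right)}{2} = \frac{\frac{79}{227} - \frac{61}{219}}{2} = \frac{1}{2} \cdot \frac{3454}{49713} = \frac{1727}{49713} \approx 0.034739$)
$m = \frac{8635}{49713}$ ($m = 5 \cdot \frac{1727}{49713} = \frac{8635}{49713} \approx 0.1737$)
$\left(2783 + m\right) + 15660 = \left(2783 + \frac{8635}{49713}\right) + 15660 = \frac{138359914}{49713} + 15660 = \frac{916865494}{49713}$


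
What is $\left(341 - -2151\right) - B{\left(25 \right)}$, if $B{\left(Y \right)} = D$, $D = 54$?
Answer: $2438$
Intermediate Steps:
$B{\left(Y \right)} = 54$
$\left(341 - -2151\right) - B{\left(25 \right)} = \left(341 - -2151\right) - 54 = \left(341 + 2151\right) - 54 = 2492 - 54 = 2438$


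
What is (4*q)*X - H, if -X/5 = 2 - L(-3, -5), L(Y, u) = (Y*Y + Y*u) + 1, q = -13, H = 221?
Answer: -6201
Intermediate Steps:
L(Y, u) = 1 + Y² + Y*u (L(Y, u) = (Y² + Y*u) + 1 = 1 + Y² + Y*u)
X = 115 (X = -5*(2 - (1 + (-3)² - 3*(-5))) = -5*(2 - (1 + 9 + 15)) = -5*(2 - 1*25) = -5*(2 - 25) = -5*(-23) = 115)
(4*q)*X - H = (4*(-13))*115 - 1*221 = -52*115 - 221 = -5980 - 221 = -6201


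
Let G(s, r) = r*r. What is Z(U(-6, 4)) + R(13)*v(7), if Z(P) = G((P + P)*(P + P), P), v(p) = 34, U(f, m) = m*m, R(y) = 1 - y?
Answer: -152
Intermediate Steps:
G(s, r) = r²
U(f, m) = m²
Z(P) = P²
Z(U(-6, 4)) + R(13)*v(7) = (4²)² + (1 - 1*13)*34 = 16² + (1 - 13)*34 = 256 - 12*34 = 256 - 408 = -152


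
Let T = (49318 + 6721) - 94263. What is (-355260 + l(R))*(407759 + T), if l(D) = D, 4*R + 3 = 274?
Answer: -525023872415/4 ≈ -1.3126e+11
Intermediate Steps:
R = 271/4 (R = -3/4 + (1/4)*274 = -3/4 + 137/2 = 271/4 ≈ 67.750)
T = -38224 (T = 56039 - 94263 = -38224)
(-355260 + l(R))*(407759 + T) = (-355260 + 271/4)*(407759 - 38224) = -1420769/4*369535 = -525023872415/4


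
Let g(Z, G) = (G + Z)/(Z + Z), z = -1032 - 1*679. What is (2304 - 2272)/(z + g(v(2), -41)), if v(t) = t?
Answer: -128/6883 ≈ -0.018597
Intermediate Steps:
z = -1711 (z = -1032 - 679 = -1711)
g(Z, G) = (G + Z)/(2*Z) (g(Z, G) = (G + Z)/((2*Z)) = (G + Z)*(1/(2*Z)) = (G + Z)/(2*Z))
(2304 - 2272)/(z + g(v(2), -41)) = (2304 - 2272)/(-1711 + (½)*(-41 + 2)/2) = 32/(-1711 + (½)*(½)*(-39)) = 32/(-1711 - 39/4) = 32/(-6883/4) = 32*(-4/6883) = -128/6883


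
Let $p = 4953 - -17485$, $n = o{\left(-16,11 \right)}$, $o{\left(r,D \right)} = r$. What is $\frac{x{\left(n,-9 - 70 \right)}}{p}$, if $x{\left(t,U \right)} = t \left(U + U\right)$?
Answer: $\frac{1264}{11219} \approx 0.11267$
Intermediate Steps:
$n = -16$
$x{\left(t,U \right)} = 2 U t$ ($x{\left(t,U \right)} = t 2 U = 2 U t$)
$p = 22438$ ($p = 4953 + 17485 = 22438$)
$\frac{x{\left(n,-9 - 70 \right)}}{p} = \frac{2 \left(-9 - 70\right) \left(-16\right)}{22438} = 2 \left(-9 - 70\right) \left(-16\right) \frac{1}{22438} = 2 \left(-79\right) \left(-16\right) \frac{1}{22438} = 2528 \cdot \frac{1}{22438} = \frac{1264}{11219}$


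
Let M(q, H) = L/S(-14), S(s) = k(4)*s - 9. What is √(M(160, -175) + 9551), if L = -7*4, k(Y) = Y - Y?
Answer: √85987/3 ≈ 97.745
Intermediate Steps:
k(Y) = 0
L = -28
S(s) = -9 (S(s) = 0*s - 9 = 0 - 9 = -9)
M(q, H) = 28/9 (M(q, H) = -28/(-9) = -28*(-⅑) = 28/9)
√(M(160, -175) + 9551) = √(28/9 + 9551) = √(85987/9) = √85987/3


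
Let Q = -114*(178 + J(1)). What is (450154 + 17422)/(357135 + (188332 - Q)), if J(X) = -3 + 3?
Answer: 467576/565759 ≈ 0.82646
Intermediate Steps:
J(X) = 0
Q = -20292 (Q = -114*(178 + 0) = -114*178 = -20292)
(450154 + 17422)/(357135 + (188332 - Q)) = (450154 + 17422)/(357135 + (188332 - 1*(-20292))) = 467576/(357135 + (188332 + 20292)) = 467576/(357135 + 208624) = 467576/565759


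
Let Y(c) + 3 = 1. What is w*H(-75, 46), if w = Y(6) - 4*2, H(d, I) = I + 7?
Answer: -530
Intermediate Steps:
H(d, I) = 7 + I
Y(c) = -2 (Y(c) = -3 + 1 = -2)
w = -10 (w = -2 - 4*2 = -2 - 8 = -10)
w*H(-75, 46) = -10*(7 + 46) = -10*53 = -530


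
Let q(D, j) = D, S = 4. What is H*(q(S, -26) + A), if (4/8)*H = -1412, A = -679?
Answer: 1906200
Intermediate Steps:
H = -2824 (H = 2*(-1412) = -2824)
H*(q(S, -26) + A) = -2824*(4 - 679) = -2824*(-675) = 1906200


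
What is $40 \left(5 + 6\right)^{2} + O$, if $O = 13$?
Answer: $4853$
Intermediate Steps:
$40 \left(5 + 6\right)^{2} + O = 40 \left(5 + 6\right)^{2} + 13 = 40 \cdot 11^{2} + 13 = 40 \cdot 121 + 13 = 4840 + 13 = 4853$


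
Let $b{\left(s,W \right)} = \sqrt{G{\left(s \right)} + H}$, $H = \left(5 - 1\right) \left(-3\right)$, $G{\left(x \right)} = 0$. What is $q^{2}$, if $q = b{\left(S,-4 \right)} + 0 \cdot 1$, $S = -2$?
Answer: $-12$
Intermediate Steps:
$H = -12$ ($H = 4 \left(-3\right) = -12$)
$b{\left(s,W \right)} = 2 i \sqrt{3}$ ($b{\left(s,W \right)} = \sqrt{0 - 12} = \sqrt{-12} = 2 i \sqrt{3}$)
$q = 2 i \sqrt{3}$ ($q = 2 i \sqrt{3} + 0 \cdot 1 = 2 i \sqrt{3} + 0 = 2 i \sqrt{3} \approx 3.4641 i$)
$q^{2} = \left(2 i \sqrt{3}\right)^{2} = -12$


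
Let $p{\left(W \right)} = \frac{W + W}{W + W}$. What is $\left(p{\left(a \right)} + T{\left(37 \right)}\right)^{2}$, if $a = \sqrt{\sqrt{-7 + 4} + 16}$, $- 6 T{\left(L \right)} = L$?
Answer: $\frac{961}{36} \approx 26.694$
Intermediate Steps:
$T{\left(L \right)} = - \frac{L}{6}$
$a = \sqrt{16 + i \sqrt{3}}$ ($a = \sqrt{\sqrt{-3} + 16} = \sqrt{i \sqrt{3} + 16} = \sqrt{16 + i \sqrt{3}} \approx 4.0058 + 0.21619 i$)
$p{\left(W \right)} = 1$ ($p{\left(W \right)} = \frac{2 W}{2 W} = 2 W \frac{1}{2 W} = 1$)
$\left(p{\left(a \right)} + T{\left(37 \right)}\right)^{2} = \left(1 - \frac{37}{6}\right)^{2} = \left(- \frac{31}{6}\right)^{2} = \frac{961}{36}$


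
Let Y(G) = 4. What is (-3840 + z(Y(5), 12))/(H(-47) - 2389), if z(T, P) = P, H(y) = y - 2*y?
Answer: 1914/1171 ≈ 1.6345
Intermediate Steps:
H(y) = -y
(-3840 + z(Y(5), 12))/(H(-47) - 2389) = (-3840 + 12)/(-1*(-47) - 2389) = -3828/(47 - 2389) = -3828/(-2342) = -3828*(-1/2342) = 1914/1171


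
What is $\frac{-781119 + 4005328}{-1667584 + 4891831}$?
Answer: $\frac{3224209}{3224247} \approx 0.99999$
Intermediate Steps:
$\frac{-781119 + 4005328}{-1667584 + 4891831} = \frac{3224209}{3224247}$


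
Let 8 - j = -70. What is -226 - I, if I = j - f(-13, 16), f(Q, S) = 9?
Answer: -295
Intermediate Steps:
j = 78 (j = 8 - 1*(-70) = 8 + 70 = 78)
I = 69 (I = 78 - 1*9 = 78 - 9 = 69)
-226 - I = -226 - 1*69 = -226 - 69 = -295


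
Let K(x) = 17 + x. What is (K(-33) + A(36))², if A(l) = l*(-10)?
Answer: 141376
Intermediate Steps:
A(l) = -10*l
(K(-33) + A(36))² = ((17 - 33) - 10*36)² = (-16 - 360)² = (-376)² = 141376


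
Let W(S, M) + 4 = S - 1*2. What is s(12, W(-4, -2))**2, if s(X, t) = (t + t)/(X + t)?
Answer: 100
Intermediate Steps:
W(S, M) = -6 + S (W(S, M) = -4 + (S - 1*2) = -4 + (S - 2) = -4 + (-2 + S) = -6 + S)
s(X, t) = 2*t/(X + t) (s(X, t) = (2*t)/(X + t) = 2*t/(X + t))
s(12, W(-4, -2))**2 = (2*(-6 - 4)/(12 + (-6 - 4)))**2 = (2*(-10)/(12 - 10))**2 = (2*(-10)/2)**2 = (2*(-10)*(1/2))**2 = (-10)**2 = 100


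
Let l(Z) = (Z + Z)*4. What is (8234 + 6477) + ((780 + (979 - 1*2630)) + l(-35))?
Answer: 13560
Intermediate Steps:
l(Z) = 8*Z (l(Z) = (2*Z)*4 = 8*Z)
(8234 + 6477) + ((780 + (979 - 1*2630)) + l(-35)) = (8234 + 6477) + ((780 + (979 - 1*2630)) + 8*(-35)) = 14711 + ((780 + (979 - 2630)) - 280) = 14711 + ((780 - 1651) - 280) = 14711 + (-871 - 280) = 14711 - 1151 = 13560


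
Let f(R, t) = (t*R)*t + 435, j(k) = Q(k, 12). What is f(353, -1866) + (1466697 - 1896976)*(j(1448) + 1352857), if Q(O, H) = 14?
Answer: -580882850106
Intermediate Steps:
j(k) = 14
f(R, t) = 435 + R*t² (f(R, t) = (R*t)*t + 435 = R*t² + 435 = 435 + R*t²)
f(353, -1866) + (1466697 - 1896976)*(j(1448) + 1352857) = (435 + 353*(-1866)²) + (1466697 - 1896976)*(14 + 1352857) = (435 + 353*3481956) - 430279*1352871 = (435 + 1229130468) - 582111981009 = 1229130903 - 582111981009 = -580882850106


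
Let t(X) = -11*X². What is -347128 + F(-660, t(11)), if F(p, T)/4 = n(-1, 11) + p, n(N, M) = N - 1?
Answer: -349776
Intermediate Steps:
n(N, M) = -1 + N
F(p, T) = -8 + 4*p (F(p, T) = 4*((-1 - 1) + p) = 4*(-2 + p) = -8 + 4*p)
-347128 + F(-660, t(11)) = -347128 + (-8 + 4*(-660)) = -347128 + (-8 - 2640) = -347128 - 2648 = -349776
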